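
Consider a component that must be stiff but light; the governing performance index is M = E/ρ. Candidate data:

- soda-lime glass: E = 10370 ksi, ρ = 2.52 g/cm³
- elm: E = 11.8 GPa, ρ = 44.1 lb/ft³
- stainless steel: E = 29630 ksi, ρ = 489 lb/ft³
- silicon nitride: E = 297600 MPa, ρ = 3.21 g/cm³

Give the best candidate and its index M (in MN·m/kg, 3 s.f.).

After converting to SI:
  soda-lime glass: E = 71.50 GPa, ρ = 2520 kg/m³
  elm: E = 11.80 GPa, ρ = 706.4 kg/m³
  stainless steel: E = 204.3 GPa, ρ = 7833 kg/m³
  silicon nitride: E = 297.6 GPa, ρ = 3210 kg/m³
  silicon nitride: M = 92.7 MN·m/kg
  soda-lime glass: M = 28.4 MN·m/kg
  stainless steel: M = 26.1 MN·m/kg
  elm: M = 16.7 MN·m/kg
Silicon nitride has the largest M.

silicon nitride, M = 92.7 MN·m/kg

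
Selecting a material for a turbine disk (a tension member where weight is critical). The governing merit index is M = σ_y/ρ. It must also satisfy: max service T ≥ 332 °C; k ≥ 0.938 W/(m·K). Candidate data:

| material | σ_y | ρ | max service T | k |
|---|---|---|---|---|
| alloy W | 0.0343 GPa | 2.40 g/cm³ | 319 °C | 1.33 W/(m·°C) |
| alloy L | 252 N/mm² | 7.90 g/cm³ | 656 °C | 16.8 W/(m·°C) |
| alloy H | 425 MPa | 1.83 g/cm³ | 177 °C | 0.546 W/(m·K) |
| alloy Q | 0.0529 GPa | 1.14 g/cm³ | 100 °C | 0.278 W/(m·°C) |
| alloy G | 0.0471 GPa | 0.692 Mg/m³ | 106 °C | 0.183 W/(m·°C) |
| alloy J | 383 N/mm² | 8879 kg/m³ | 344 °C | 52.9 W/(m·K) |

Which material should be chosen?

alloy J

Screen on constraints: max service T ≥ 332 °C; k ≥ 0.938 W/(m·K). Survivors: alloy L, alloy J.
Putting every candidate on a common basis:
  alloy L: σ_y = 252.0 MPa, ρ = 7900 kg/m³
  alloy J: σ_y = 383.0 MPa, ρ = 8879 kg/m³
  alloy J: M = 43.1 kN·m/kg
  alloy L: M = 31.9 kN·m/kg
Alloy J ranks first.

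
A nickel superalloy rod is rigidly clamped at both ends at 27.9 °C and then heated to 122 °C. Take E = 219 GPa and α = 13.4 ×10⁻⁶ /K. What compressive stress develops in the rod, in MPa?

276 MPa

ΔT = 94.10 K. Constrained thermal stress σ = E·α·ΔT = 219.0×10³ MPa × 13.4×10⁻⁶ × 94.10 = 276 MPa (compressive).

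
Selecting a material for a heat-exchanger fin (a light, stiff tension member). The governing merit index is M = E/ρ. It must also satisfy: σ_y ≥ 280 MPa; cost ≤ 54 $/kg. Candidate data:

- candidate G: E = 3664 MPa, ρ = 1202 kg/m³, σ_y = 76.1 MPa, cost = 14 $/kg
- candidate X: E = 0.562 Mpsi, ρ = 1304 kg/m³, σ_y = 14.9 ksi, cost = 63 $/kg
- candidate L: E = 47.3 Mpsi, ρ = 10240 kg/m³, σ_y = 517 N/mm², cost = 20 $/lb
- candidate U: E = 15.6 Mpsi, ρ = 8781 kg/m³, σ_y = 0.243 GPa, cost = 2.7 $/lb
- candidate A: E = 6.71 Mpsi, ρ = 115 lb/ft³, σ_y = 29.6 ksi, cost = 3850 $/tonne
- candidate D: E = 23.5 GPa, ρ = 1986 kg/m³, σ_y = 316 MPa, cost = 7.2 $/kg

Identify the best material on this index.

Screen on constraints: σ_y ≥ 280 MPa; cost ≤ 54 $/kg. Survivors: candidate L, candidate D.
In SI units:
  candidate L: E = 326.1 GPa, ρ = 10240 kg/m³
  candidate D: E = 23.50 GPa, ρ = 1986 kg/m³
  candidate L: M = 31.8 MN·m/kg
  candidate D: M = 11.8 MN·m/kg
Highest index: candidate L.

candidate L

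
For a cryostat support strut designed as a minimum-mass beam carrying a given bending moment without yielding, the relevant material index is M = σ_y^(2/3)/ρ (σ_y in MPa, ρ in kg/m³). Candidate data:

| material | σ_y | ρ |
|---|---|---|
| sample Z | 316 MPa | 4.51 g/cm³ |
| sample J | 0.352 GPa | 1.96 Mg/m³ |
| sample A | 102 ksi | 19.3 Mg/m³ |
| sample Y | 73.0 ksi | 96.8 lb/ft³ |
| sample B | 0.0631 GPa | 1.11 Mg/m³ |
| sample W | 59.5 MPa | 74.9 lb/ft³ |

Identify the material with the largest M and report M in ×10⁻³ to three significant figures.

sample Y, M = 40.8×10⁻³

Putting every candidate on a common basis:
  sample Z: σ_y = 316.0 MPa, ρ = 4510 kg/m³
  sample J: σ_y = 352.0 MPa, ρ = 1960 kg/m³
  sample A: σ_y = 703.3 MPa, ρ = 19300 kg/m³
  sample Y: σ_y = 503.3 MPa, ρ = 1551 kg/m³
  sample B: σ_y = 63.10 MPa, ρ = 1110 kg/m³
  sample W: σ_y = 59.50 MPa, ρ = 1200 kg/m³
  sample Y: M = 40.8×10⁻³
  sample J: M = 25.4×10⁻³
  sample B: M = 14.3×10⁻³
  sample W: M = 12.7×10⁻³
  sample Z: M = 10.3×10⁻³
  sample A: M = 4.10×10⁻³
Highest index: sample Y.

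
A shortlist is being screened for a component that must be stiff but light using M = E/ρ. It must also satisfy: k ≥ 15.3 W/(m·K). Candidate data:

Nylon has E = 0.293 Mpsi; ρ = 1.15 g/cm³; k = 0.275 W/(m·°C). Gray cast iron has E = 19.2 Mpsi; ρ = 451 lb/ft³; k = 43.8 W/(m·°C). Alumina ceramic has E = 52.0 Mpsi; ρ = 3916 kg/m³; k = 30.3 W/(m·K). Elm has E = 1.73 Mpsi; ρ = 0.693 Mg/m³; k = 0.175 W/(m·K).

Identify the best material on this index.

alumina ceramic

Screen on constraints: k ≥ 15.3 W/(m·K). Survivors: gray cast iron, alumina ceramic.
In SI units:
  gray cast iron: E = 132.4 GPa, ρ = 7224 kg/m³
  alumina ceramic: E = 358.5 GPa, ρ = 3916 kg/m³
  alumina ceramic: M = 91.6 MN·m/kg
  gray cast iron: M = 18.3 MN·m/kg
Alumina ceramic ranks first.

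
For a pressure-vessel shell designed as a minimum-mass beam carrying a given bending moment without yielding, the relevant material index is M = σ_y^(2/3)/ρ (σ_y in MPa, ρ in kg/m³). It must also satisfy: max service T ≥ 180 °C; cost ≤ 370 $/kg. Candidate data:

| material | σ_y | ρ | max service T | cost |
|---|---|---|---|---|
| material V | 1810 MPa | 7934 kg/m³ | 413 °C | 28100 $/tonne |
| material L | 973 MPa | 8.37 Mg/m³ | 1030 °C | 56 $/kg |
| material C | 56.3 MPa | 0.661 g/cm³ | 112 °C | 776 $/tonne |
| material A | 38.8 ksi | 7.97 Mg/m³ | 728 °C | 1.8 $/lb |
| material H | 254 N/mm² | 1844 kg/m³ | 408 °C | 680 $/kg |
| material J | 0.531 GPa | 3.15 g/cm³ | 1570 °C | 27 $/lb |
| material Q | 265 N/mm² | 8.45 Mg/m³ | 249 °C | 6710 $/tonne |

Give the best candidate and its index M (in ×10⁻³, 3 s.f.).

material J, M = 20.8×10⁻³

Screen on constraints: max service T ≥ 180 °C; cost ≤ 370 $/kg. Survivors: material V, material L, material A, material J, material Q.
Convert each candidate to consistent units, then evaluate M:
  material V: σ_y = 1810 MPa, ρ = 7934 kg/m³
  material L: σ_y = 973.0 MPa, ρ = 8370 kg/m³
  material A: σ_y = 267.5 MPa, ρ = 7970 kg/m³
  material J: σ_y = 531.0 MPa, ρ = 3150 kg/m³
  material Q: σ_y = 265.0 MPa, ρ = 8450 kg/m³
  material J: M = 20.8×10⁻³
  material V: M = 18.7×10⁻³
  material L: M = 11.7×10⁻³
  material A: M = 5.21×10⁻³
  material Q: M = 4.88×10⁻³
Material J has the largest M.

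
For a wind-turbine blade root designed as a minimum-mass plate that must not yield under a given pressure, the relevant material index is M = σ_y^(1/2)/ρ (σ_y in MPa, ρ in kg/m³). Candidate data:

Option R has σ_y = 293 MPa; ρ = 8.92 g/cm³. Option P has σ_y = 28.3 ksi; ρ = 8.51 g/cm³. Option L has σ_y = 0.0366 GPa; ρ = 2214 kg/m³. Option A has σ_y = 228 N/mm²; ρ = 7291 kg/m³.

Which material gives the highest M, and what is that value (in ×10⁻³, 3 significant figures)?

Putting every candidate on a common basis:
  option R: σ_y = 293.0 MPa, ρ = 8920 kg/m³
  option P: σ_y = 195.1 MPa, ρ = 8510 kg/m³
  option L: σ_y = 36.60 MPa, ρ = 2214 kg/m³
  option A: σ_y = 228.0 MPa, ρ = 7291 kg/m³
  option L: M = 2.73×10⁻³
  option A: M = 2.07×10⁻³
  option R: M = 1.92×10⁻³
  option P: M = 1.64×10⁻³
Option L has the largest M.

option L, M = 2.73×10⁻³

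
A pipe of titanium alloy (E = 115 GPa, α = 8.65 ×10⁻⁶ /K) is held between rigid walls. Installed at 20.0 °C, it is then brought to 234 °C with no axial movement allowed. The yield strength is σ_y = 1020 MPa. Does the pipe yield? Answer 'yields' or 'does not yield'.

ΔT = 214.0 K. Constrained thermal stress σ = E·α·ΔT = 115.0×10³ MPa × 8.65×10⁻⁶ × 214.0 = 213 MPa (compressive).
Compare to σ_y = 1020 MPa: σ < σ_y, so it does not yield.

does not yield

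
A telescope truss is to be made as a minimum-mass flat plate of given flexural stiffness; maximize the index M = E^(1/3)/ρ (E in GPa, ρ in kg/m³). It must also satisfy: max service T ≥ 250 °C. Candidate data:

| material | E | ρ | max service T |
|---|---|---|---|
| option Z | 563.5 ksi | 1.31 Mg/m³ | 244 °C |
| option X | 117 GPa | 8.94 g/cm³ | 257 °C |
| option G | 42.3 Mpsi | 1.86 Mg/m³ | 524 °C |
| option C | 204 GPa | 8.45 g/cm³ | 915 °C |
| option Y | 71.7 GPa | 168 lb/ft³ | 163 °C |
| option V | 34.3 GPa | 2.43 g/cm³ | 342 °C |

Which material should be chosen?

Screen on constraints: max service T ≥ 250 °C. Survivors: option X, option G, option C, option V.
Convert each candidate to consistent units, then evaluate M:
  option X: E = 117.0 GPa, ρ = 8940 kg/m³
  option G: E = 291.6 GPa, ρ = 1860 kg/m³
  option C: E = 204.0 GPa, ρ = 8450 kg/m³
  option V: E = 34.30 GPa, ρ = 2430 kg/m³
  option G: M = 3.57×10⁻³
  option V: M = 1.34×10⁻³
  option C: M = 0.697×10⁻³
  option X: M = 0.547×10⁻³
Highest index: option G.

option G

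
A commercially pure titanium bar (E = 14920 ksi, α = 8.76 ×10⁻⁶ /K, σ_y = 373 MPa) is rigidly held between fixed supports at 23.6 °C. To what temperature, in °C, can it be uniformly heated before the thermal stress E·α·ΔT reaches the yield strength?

438 °C

E = 14920 ksi = 102.9 GPa.
E·α·ΔT = 373.0 MPa ⇒ ΔT = 373.0 / (102.9×10³ × 8.76×10⁻⁶) = 413.9 K.
T = 23.6 + 413.9 = 437.5 °C.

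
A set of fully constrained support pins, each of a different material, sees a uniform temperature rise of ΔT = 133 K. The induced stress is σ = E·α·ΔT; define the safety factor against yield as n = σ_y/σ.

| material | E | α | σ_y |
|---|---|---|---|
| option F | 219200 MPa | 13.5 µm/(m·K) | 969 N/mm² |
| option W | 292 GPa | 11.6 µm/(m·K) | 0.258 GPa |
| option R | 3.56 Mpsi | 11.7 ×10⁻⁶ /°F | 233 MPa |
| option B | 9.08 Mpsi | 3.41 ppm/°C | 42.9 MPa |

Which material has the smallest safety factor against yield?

option W

Converting E to GPa, α to ×10⁻⁶/K, σ_y to MPa, then σ and n for each:
  option F: E = 219.2, α = 13.5, σ_y = 969.0 → σ = 394 MPa, n = 2.46
  option W: E = 292.0, α = 11.6, σ_y = 258.0 → σ = 450 MPa, n = 0.573
  option R: E = 24.55, α = 21.1, σ_y = 233.0 → σ = 68.8 MPa, n = 3.39
  option B: E = 62.60, α = 3.41, σ_y = 42.90 → σ = 28.4 MPa, n = 1.51
Option W has the lowest safety factor, n = 0.573.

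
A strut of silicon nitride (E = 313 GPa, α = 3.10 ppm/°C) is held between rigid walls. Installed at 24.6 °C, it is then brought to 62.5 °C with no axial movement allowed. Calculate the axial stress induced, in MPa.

ΔT = 37.90 K. Constrained thermal stress σ = E·α·ΔT = 313.0×10³ MPa × 3.10×10⁻⁶ × 37.90 = 36.8 MPa (compressive).

36.8 MPa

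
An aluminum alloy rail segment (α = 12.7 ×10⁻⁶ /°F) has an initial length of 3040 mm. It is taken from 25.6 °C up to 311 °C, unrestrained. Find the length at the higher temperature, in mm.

3059.8 mm

Convert α: 12.7×10⁻⁶/°F × (9/5) = 22.9×10⁻⁶/K.
ΔT = 311 − 25.6 = 285.4 K.
ΔL = α·L₀·ΔT = 22.9×10⁻⁶ × 3040 mm × 285.4 K = 19.8 mm.
L = L₀ + ΔL = 3040 + 19.8 = 3059.8 mm.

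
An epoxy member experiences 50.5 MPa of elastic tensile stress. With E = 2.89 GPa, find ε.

ε = σ/E = 50.5 / 2890 = 0.0175.

0.0175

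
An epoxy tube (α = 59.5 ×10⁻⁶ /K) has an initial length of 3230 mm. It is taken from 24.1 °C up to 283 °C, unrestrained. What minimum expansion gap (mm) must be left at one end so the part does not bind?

ΔT = 283 − 24.1 = 258.9 K.
ΔL = α·L₀·ΔT = 59.5×10⁻⁶ × 3230 mm × 258.9 K = 49.8 mm.

49.8 mm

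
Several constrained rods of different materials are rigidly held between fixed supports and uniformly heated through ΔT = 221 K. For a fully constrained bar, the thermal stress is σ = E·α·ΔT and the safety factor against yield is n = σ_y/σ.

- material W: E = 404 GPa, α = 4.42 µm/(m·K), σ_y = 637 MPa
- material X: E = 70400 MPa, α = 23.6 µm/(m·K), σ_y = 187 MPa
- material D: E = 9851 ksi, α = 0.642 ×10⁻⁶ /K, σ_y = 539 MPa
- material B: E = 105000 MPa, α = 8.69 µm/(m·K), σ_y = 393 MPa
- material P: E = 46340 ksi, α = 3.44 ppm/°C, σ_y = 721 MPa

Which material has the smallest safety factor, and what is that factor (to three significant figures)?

In consistent units (E in GPa, α in ×10⁻⁶/K, σ_y in MPa):
  material W: E = 404.0, α = 4.42, σ_y = 637.0 → σ = 395 MPa, n = 1.61
  material X: E = 70.40, α = 23.6, σ_y = 187.0 → σ = 367 MPa, n = 0.509
  material D: E = 67.92, α = 0.642, σ_y = 539.0 → σ = 9.64 MPa, n = 55.9
  material B: E = 105.0, α = 8.69, σ_y = 393.0 → σ = 202 MPa, n = 1.95
  material P: E = 319.5, α = 3.44, σ_y = 721.0 → σ = 243 MPa, n = 2.97
The minimum is material X at n = 0.509.

material X, n = 0.509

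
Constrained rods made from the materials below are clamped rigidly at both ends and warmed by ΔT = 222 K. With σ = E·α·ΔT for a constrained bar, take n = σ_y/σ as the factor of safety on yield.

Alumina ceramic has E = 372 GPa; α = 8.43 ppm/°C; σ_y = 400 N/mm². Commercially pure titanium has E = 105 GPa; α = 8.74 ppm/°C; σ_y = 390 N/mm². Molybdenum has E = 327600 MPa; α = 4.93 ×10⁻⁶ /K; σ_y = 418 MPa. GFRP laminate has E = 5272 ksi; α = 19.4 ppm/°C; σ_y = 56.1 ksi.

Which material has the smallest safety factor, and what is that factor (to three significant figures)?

alumina ceramic, n = 0.575

In consistent units (E in GPa, α in ×10⁻⁶/K, σ_y in MPa):
  alumina ceramic: E = 372.0, α = 8.43, σ_y = 400.0 → σ = 696 MPa, n = 0.575
  commercially pure titanium: E = 105.0, α = 8.74, σ_y = 390.0 → σ = 204 MPa, n = 1.91
  molybdenum: E = 327.6, α = 4.93, σ_y = 418.0 → σ = 359 MPa, n = 1.17
  GFRP laminate: E = 36.35, α = 19.4, σ_y = 386.8 → σ = 157 MPa, n = 2.47
The minimum is alumina ceramic at n = 0.575.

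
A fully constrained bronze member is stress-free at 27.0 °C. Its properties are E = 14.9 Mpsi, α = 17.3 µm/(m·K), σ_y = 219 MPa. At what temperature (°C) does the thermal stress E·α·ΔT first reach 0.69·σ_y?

E = 14.9 Mpsi = 102.7 GPa.
E·α·ΔT = 151.1 MPa ⇒ ΔT = 151.1 / (102.7×10³ × 17.3×10⁻⁶) = 85.02 K.
T = 27.0 + 85.02 = 112.0 °C.

112 °C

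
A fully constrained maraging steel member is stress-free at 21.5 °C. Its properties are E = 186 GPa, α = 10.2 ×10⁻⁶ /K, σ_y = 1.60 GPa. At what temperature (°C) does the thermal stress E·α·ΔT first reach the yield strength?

σ_y = 1.60 GPa = 1600 MPa.
E·α·ΔT = 1600 MPa ⇒ ΔT = 1600 / (186.0×10³ × 10.2×10⁻⁶) = 843.3 K.
T = 21.5 + 843.3 = 864.8 °C.

865 °C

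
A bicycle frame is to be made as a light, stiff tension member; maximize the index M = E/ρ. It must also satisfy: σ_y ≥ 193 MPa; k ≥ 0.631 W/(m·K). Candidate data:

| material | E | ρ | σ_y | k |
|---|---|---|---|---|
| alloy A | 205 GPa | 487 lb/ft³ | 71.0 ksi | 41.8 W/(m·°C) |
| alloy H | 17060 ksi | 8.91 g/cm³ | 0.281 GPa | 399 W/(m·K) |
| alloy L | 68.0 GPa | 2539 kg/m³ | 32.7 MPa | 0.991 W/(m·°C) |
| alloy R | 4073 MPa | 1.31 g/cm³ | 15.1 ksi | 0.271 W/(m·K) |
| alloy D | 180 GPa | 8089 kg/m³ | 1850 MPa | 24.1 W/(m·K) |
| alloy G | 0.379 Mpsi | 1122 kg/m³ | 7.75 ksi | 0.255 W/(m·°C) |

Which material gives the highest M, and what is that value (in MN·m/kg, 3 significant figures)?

Screen on constraints: σ_y ≥ 193 MPa; k ≥ 0.631 W/(m·K). Survivors: alloy A, alloy H, alloy D.
Convert each candidate to consistent units, then evaluate M:
  alloy A: E = 205.0 GPa, ρ = 7801 kg/m³
  alloy H: E = 117.6 GPa, ρ = 8910 kg/m³
  alloy D: E = 180.0 GPa, ρ = 8089 kg/m³
  alloy A: M = 26.3 MN·m/kg
  alloy D: M = 22.3 MN·m/kg
  alloy H: M = 13.2 MN·m/kg
Alloy A ranks first.

alloy A, M = 26.3 MN·m/kg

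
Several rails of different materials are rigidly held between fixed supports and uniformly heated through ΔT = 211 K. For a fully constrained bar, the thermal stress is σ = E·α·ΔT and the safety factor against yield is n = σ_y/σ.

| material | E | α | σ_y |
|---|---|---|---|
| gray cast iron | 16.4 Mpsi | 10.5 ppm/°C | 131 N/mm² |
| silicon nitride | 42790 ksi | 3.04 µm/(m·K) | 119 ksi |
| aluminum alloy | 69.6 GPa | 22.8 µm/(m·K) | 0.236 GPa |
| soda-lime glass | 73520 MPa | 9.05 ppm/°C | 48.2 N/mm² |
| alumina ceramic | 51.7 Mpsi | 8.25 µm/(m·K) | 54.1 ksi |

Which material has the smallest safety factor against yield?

soda-lime glass

With everything in SI (GPa, ×10⁻⁶/K, MPa):
  gray cast iron: E = 113.1, α = 10.5, σ_y = 131.0 → σ = 251 MPa, n = 0.523
  silicon nitride: E = 295.0, α = 3.04, σ_y = 820.5 → σ = 189 MPa, n = 4.34
  aluminum alloy: E = 69.60, α = 22.8, σ_y = 236.0 → σ = 335 MPa, n = 0.705
  soda-lime glass: E = 73.52, α = 9.05, σ_y = 48.20 → σ = 140 MPa, n = 0.343
  alumina ceramic: E = 356.5, α = 8.25, σ_y = 373.0 → σ = 621 MPa, n = 0.601
The minimum is soda-lime glass at n = 0.343.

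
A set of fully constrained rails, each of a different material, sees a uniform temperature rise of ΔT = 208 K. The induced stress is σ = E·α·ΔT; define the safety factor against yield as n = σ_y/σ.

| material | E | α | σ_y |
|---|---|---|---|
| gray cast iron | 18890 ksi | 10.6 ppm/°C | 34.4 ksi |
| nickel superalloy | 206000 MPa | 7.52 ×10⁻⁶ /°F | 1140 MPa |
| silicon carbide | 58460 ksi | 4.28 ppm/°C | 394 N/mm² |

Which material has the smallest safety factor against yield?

gray cast iron

With everything in SI (GPa, ×10⁻⁶/K, MPa):
  gray cast iron: E = 130.2, α = 10.6, σ_y = 237.2 → σ = 287 MPa, n = 0.826
  nickel superalloy: E = 206.0, α = 13.5, σ_y = 1140 → σ = 580 MPa, n = 1.97
  silicon carbide: E = 403.1, α = 4.28, σ_y = 394.0 → σ = 359 MPa, n = 1.10
Smallest n: gray cast iron with n = 0.826.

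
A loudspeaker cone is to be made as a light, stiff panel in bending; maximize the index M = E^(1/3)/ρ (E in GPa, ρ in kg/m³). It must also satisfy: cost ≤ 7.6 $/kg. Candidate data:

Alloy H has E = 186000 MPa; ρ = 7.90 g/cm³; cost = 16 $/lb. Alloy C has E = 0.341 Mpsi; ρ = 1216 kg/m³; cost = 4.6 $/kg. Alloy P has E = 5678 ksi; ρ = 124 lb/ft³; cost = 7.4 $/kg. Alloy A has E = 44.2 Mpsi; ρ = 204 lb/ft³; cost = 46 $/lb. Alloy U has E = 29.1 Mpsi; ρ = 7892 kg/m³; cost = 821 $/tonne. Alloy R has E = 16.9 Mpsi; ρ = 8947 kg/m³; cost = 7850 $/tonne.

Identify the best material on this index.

Screen on constraints: cost ≤ 7.6 $/kg. Survivors: alloy C, alloy P, alloy U.
Convert each candidate to consistent units, then evaluate M:
  alloy C: E = 2.351 GPa, ρ = 1216 kg/m³
  alloy P: E = 39.15 GPa, ρ = 1986 kg/m³
  alloy U: E = 200.6 GPa, ρ = 7892 kg/m³
  alloy P: M = 1.71×10⁻³
  alloy C: M = 1.09×10⁻³
  alloy U: M = 0.742×10⁻³
Highest index: alloy P.

alloy P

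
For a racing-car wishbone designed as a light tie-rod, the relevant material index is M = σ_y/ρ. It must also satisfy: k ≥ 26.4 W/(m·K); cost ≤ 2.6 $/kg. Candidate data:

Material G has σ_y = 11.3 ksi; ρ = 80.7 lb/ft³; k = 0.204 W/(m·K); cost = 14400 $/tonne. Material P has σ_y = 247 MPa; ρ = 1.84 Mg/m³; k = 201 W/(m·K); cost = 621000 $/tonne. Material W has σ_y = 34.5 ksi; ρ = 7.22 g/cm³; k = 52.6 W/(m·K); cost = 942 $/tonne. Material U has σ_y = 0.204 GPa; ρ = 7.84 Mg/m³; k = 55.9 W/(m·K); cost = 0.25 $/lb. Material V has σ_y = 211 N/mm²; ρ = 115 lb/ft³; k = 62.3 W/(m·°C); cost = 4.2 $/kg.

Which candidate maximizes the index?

Screen on constraints: k ≥ 26.4 W/(m·K); cost ≤ 2.6 $/kg. Survivors: material W, material U.
In SI units:
  material W: σ_y = 237.9 MPa, ρ = 7220 kg/m³
  material U: σ_y = 204.0 MPa, ρ = 7840 kg/m³
  material W: M = 32.9 kN·m/kg
  material U: M = 26.0 kN·m/kg
The maximum is for material W.

material W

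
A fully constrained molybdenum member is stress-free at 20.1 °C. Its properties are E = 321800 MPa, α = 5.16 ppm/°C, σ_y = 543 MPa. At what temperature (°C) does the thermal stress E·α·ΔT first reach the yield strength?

E = 321800 MPa = 321.8 GPa.
E·α·ΔT = 543.0 MPa ⇒ ΔT = 543.0 / (321.8×10³ × 5.16×10⁻⁶) = 327.0 K.
T = 20.1 + 327.0 = 347.1 °C.

347 °C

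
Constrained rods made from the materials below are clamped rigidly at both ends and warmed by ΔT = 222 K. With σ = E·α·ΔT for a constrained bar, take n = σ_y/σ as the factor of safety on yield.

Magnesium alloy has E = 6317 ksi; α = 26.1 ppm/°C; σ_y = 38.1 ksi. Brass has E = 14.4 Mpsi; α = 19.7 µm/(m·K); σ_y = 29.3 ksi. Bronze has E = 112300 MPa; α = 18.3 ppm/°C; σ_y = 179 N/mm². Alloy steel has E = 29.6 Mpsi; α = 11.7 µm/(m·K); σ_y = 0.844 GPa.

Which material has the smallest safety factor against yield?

bronze

In consistent units (E in GPa, α in ×10⁻⁶/K, σ_y in MPa):
  magnesium alloy: E = 43.55, α = 26.1, σ_y = 262.7 → σ = 252 MPa, n = 1.04
  brass: E = 99.28, α = 19.7, σ_y = 202.0 → σ = 434 MPa, n = 0.465
  bronze: E = 112.3, α = 18.3, σ_y = 179.0 → σ = 456 MPa, n = 0.392
  alloy steel: E = 204.1, α = 11.7, σ_y = 844.0 → σ = 530 MPa, n = 1.59
Bronze has the lowest safety factor, n = 0.392.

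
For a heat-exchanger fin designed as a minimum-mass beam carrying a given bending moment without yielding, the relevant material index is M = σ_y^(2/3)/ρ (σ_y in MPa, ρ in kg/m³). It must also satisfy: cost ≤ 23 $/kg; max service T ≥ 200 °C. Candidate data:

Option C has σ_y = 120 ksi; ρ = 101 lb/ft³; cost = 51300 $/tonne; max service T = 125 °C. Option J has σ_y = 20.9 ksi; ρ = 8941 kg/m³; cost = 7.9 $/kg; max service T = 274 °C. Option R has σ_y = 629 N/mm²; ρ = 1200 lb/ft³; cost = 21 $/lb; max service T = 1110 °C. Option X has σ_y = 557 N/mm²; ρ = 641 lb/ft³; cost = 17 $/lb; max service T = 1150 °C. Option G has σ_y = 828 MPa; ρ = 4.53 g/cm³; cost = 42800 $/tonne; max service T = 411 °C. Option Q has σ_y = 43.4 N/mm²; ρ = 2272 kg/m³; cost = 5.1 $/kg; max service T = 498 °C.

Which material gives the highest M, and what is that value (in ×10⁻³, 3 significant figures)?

option Q, M = 5.44×10⁻³

Screen on constraints: cost ≤ 23 $/kg; max service T ≥ 200 °C. Survivors: option J, option Q.
Normalizing units and computing the index:
  option J: σ_y = 144.1 MPa, ρ = 8941 kg/m³
  option Q: σ_y = 43.40 MPa, ρ = 2272 kg/m³
  option Q: M = 5.44×10⁻³
  option J: M = 3.07×10⁻³
The maximum is for option Q.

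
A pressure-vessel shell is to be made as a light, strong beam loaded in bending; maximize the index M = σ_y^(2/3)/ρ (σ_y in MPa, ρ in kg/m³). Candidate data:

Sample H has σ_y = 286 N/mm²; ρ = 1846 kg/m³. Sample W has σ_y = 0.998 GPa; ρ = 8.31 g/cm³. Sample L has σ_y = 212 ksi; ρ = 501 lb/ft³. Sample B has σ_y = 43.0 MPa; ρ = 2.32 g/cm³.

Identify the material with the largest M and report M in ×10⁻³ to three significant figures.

sample H, M = 23.5×10⁻³

Putting every candidate on a common basis:
  sample H: σ_y = 286.0 MPa, ρ = 1846 kg/m³
  sample W: σ_y = 998.0 MPa, ρ = 8310 kg/m³
  sample L: σ_y = 1462 MPa, ρ = 8025 kg/m³
  sample B: σ_y = 43.00 MPa, ρ = 2320 kg/m³
  sample H: M = 23.5×10⁻³
  sample L: M = 16.0×10⁻³
  sample W: M = 12.0×10⁻³
  sample B: M = 5.29×10⁻³
Highest index: sample H.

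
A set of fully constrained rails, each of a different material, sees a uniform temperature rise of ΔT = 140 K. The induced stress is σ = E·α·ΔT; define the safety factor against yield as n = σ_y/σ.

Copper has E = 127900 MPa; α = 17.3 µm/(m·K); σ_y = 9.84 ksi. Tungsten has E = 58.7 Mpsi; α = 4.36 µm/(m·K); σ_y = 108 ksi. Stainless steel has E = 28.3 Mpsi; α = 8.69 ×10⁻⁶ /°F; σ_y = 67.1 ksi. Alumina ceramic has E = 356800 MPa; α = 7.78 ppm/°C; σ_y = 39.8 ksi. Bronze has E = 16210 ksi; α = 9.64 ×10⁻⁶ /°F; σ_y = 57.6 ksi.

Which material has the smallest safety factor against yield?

copper

Converting E to GPa, α to ×10⁻⁶/K, σ_y to MPa, then σ and n for each:
  copper: E = 127.9, α = 17.3, σ_y = 67.84 → σ = 310 MPa, n = 0.219
  tungsten: E = 404.7, α = 4.36, σ_y = 744.6 → σ = 247 MPa, n = 3.01
  stainless steel: E = 195.1, α = 15.6, σ_y = 462.6 → σ = 427 MPa, n = 1.08
  alumina ceramic: E = 356.8, α = 7.78, σ_y = 274.4 → σ = 389 MPa, n = 0.706
  bronze: E = 111.8, α = 17.4, σ_y = 397.1 → σ = 272 MPa, n = 1.46
Smallest n: copper with n = 0.219.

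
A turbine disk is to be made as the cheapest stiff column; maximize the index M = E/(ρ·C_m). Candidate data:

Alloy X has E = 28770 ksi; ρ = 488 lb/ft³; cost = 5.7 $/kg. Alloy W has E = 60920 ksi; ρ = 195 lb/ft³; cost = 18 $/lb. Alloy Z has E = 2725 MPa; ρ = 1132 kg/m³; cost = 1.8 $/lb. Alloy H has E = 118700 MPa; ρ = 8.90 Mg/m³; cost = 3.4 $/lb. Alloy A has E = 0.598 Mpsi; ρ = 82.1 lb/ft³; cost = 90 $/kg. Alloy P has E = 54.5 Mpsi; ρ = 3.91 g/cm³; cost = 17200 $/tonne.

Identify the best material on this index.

Normalizing units and computing the index:
  alloy X: E = 198.4 GPa, ρ = 7817 kg/m³, cost = 5.700 $/kg
  alloy W: E = 420.0 GPa, ρ = 3124 kg/m³, cost = 39.68 $/kg
  alloy Z: E = 2.725 GPa, ρ = 1132 kg/m³, cost = 3.968 $/kg
  alloy H: E = 118.7 GPa, ρ = 8900 kg/m³, cost = 7.496 $/kg
  alloy A: E = 4.123 GPa, ρ = 1315 kg/m³, cost = 90.00 $/kg
  alloy P: E = 375.8 GPa, ρ = 3910 kg/m³, cost = 17.20 $/kg
  alloy P: M = 5.59 MN·m per $
  alloy X: M = 4.45 MN·m per $
  alloy W: M = 3.39 MN·m per $
  alloy H: M = 1.78 MN·m per $
  alloy Z: M = 0.607 MN·m per $
  alloy A: M = 0.0348 MN·m per $
Highest index: alloy P.

alloy P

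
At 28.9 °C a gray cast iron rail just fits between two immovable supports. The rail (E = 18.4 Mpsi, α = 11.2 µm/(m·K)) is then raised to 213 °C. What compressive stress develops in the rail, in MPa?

262 MPa

E = 18.4 Mpsi = 126.9 GPa.
ΔT = 184.1 K. Constrained thermal stress σ = E·α·ΔT = 126.9×10³ MPa × 11.2×10⁻⁶ × 184.1 = 262 MPa (compressive).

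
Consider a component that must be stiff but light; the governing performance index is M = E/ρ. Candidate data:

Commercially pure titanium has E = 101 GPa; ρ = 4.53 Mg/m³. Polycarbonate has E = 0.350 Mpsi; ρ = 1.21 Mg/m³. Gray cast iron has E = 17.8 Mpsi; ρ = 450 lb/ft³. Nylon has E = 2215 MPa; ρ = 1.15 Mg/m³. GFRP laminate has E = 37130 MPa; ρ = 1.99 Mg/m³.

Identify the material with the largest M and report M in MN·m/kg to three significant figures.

Putting every candidate on a common basis:
  commercially pure titanium: E = 101.0 GPa, ρ = 4530 kg/m³
  polycarbonate: E = 2.413 GPa, ρ = 1210 kg/m³
  gray cast iron: E = 122.7 GPa, ρ = 7208 kg/m³
  nylon: E = 2.215 GPa, ρ = 1150 kg/m³
  GFRP laminate: E = 37.13 GPa, ρ = 1990 kg/m³
  commercially pure titanium: M = 22.3 MN·m/kg
  GFRP laminate: M = 18.7 MN·m/kg
  gray cast iron: M = 17.0 MN·m/kg
  polycarbonate: M = 1.99 MN·m/kg
  nylon: M = 1.93 MN·m/kg
The maximum is for commercially pure titanium.

commercially pure titanium, M = 22.3 MN·m/kg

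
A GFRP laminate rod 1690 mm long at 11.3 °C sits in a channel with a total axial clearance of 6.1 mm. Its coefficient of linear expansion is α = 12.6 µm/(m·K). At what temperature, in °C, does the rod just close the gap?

298 °C

α·L₀·ΔT = 6.1 mm ⇒ ΔT = 6.1 / (12.6×10⁻⁶ × 1690.0) = 286.5 K.
T = 11.3 + 286.5 = 297.8 °C.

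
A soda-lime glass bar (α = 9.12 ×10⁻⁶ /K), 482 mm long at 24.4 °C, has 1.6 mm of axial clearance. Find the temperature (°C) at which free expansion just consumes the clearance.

388 °C

α·L₀·ΔT = 1.6 mm ⇒ ΔT = 1.6 / (9.12×10⁻⁶ × 482.0) = 364.0 K.
T = 24.4 + 364.0 = 388.4 °C.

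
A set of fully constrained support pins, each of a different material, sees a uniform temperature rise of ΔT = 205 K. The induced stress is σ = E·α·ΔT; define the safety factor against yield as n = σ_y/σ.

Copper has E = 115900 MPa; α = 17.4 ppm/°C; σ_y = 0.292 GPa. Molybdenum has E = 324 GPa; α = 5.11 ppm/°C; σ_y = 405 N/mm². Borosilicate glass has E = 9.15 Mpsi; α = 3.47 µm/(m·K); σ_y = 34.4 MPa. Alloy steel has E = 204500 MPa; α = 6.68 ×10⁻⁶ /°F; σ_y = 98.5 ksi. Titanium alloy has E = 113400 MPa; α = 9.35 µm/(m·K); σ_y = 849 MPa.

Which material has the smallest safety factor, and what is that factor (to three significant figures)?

copper, n = 0.706

Converting E to GPa, α to ×10⁻⁶/K, σ_y to MPa, then σ and n for each:
  copper: E = 115.9, α = 17.4, σ_y = 292.0 → σ = 413 MPa, n = 0.706
  molybdenum: E = 324.0, α = 5.11, σ_y = 405.0 → σ = 339 MPa, n = 1.19
  borosilicate glass: E = 63.09, α = 3.47, σ_y = 34.40 → σ = 44.9 MPa, n = 0.767
  alloy steel: E = 204.5, α = 12.0, σ_y = 679.1 → σ = 504 MPa, n = 1.35
  titanium alloy: E = 113.4, α = 9.35, σ_y = 849.0 → σ = 217 MPa, n = 3.91
Copper has the lowest safety factor, n = 0.706.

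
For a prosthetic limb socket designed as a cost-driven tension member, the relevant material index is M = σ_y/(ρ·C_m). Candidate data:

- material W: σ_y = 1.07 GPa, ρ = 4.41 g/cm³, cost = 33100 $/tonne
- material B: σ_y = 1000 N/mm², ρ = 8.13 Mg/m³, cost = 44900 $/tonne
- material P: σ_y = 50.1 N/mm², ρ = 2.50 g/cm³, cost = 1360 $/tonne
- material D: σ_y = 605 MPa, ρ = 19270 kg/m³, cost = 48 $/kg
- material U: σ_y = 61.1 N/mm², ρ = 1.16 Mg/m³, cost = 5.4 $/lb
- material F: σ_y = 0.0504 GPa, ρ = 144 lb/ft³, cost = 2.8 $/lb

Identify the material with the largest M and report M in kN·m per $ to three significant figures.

material P, M = 14.7 kN·m per $

In SI units:
  material W: σ_y = 1070 MPa, ρ = 4410 kg/m³, cost = 33.10 $/kg
  material B: σ_y = 1000 MPa, ρ = 8130 kg/m³, cost = 44.90 $/kg
  material P: σ_y = 50.10 MPa, ρ = 2500 kg/m³, cost = 1.360 $/kg
  material D: σ_y = 605.0 MPa, ρ = 19270 kg/m³, cost = 48.00 $/kg
  material U: σ_y = 61.10 MPa, ρ = 1160 kg/m³, cost = 11.90 $/kg
  material F: σ_y = 50.40 MPa, ρ = 2307 kg/m³, cost = 6.173 $/kg
  material P: M = 14.7 kN·m per $
  material W: M = 7.33 kN·m per $
  material U: M = 4.42 kN·m per $
  material F: M = 3.54 kN·m per $
  material B: M = 2.74 kN·m per $
  material D: M = 0.654 kN·m per $
Material P has the largest M.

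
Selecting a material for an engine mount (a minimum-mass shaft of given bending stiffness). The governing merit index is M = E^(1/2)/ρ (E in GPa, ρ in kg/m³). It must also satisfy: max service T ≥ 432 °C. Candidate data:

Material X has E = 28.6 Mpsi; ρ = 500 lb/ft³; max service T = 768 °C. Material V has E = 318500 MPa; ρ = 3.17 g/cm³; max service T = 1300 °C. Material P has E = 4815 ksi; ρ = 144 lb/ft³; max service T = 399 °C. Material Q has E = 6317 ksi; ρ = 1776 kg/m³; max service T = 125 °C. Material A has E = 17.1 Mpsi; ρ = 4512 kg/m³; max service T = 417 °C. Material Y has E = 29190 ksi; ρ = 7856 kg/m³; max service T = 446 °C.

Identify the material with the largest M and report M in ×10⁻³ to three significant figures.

material V, M = 5.63×10⁻³

Screen on constraints: max service T ≥ 432 °C. Survivors: material X, material V, material Y.
After converting to SI:
  material X: E = 197.2 GPa, ρ = 8009 kg/m³
  material V: E = 318.5 GPa, ρ = 3170 kg/m³
  material Y: E = 201.3 GPa, ρ = 7856 kg/m³
  material V: M = 5.63×10⁻³
  material Y: M = 1.81×10⁻³
  material X: M = 1.75×10⁻³
Material V has the largest M.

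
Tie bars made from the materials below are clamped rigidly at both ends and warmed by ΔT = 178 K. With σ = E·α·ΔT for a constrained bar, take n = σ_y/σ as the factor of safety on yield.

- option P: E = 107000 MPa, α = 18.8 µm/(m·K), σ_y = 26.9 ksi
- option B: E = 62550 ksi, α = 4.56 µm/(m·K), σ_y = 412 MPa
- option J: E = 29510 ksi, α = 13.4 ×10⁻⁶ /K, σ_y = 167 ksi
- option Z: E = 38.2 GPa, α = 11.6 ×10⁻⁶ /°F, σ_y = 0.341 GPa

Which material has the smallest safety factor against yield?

option P

In consistent units (E in GPa, α in ×10⁻⁶/K, σ_y in MPa):
  option P: E = 107.0, α = 18.8, σ_y = 185.5 → σ = 358 MPa, n = 0.518
  option B: E = 431.3, α = 4.56, σ_y = 412.0 → σ = 350 MPa, n = 1.18
  option J: E = 203.5, α = 13.4, σ_y = 1151 → σ = 485 MPa, n = 2.37
  option Z: E = 38.20, α = 20.9, σ_y = 341.0 → σ = 142 MPa, n = 2.40
Smallest n: option P with n = 0.518.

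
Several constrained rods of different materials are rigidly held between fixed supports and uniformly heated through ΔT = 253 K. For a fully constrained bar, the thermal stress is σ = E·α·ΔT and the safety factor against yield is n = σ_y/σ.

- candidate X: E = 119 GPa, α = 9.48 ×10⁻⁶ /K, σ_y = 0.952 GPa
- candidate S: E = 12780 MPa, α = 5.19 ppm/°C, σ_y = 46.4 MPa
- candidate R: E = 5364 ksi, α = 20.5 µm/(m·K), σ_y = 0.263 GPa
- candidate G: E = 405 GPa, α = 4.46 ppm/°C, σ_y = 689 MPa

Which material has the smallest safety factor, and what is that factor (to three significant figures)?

candidate R, n = 1.37

Converting E to GPa, α to ×10⁻⁶/K, σ_y to MPa, then σ and n for each:
  candidate X: E = 119.0, α = 9.48, σ_y = 952.0 → σ = 285 MPa, n = 3.34
  candidate S: E = 12.78, α = 5.19, σ_y = 46.40 → σ = 16.8 MPa, n = 2.77
  candidate R: E = 36.98, α = 20.5, σ_y = 263.0 → σ = 192 MPa, n = 1.37
  candidate G: E = 405.0, α = 4.46, σ_y = 689.0 → σ = 457 MPa, n = 1.51
Smallest n: candidate R with n = 1.37.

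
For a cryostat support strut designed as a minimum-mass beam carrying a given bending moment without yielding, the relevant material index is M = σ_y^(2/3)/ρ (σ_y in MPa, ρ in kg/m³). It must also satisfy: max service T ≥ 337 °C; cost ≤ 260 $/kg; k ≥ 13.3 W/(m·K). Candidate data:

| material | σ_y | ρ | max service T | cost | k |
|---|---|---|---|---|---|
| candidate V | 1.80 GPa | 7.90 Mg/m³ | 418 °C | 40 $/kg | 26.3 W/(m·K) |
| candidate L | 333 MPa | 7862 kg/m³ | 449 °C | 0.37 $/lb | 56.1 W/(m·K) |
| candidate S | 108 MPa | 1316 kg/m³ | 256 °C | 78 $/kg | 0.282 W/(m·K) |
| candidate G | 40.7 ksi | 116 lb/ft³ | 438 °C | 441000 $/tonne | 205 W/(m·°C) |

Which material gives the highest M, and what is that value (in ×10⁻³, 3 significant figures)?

Screen on constraints: max service T ≥ 337 °C; cost ≤ 260 $/kg; k ≥ 13.3 W/(m·K). Survivors: candidate V, candidate L.
Putting every candidate on a common basis:
  candidate V: σ_y = 1800 MPa, ρ = 7900 kg/m³
  candidate L: σ_y = 333.0 MPa, ρ = 7862 kg/m³
  candidate V: M = 18.7×10⁻³
  candidate L: M = 6.11×10⁻³
The maximum is for candidate V.

candidate V, M = 18.7×10⁻³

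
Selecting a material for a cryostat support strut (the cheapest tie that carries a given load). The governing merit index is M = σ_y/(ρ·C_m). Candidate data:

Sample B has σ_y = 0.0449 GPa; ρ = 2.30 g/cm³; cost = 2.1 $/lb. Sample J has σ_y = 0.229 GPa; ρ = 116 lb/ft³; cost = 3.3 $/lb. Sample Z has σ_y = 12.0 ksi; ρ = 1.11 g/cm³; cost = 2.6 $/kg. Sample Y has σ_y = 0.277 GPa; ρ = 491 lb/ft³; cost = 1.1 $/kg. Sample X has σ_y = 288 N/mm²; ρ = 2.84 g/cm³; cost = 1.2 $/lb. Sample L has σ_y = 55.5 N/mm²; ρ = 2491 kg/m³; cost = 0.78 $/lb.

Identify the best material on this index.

In SI units:
  sample B: σ_y = 44.90 MPa, ρ = 2300 kg/m³, cost = 4.630 $/kg
  sample J: σ_y = 229.0 MPa, ρ = 1858 kg/m³, cost = 7.275 $/kg
  sample Z: σ_y = 82.74 MPa, ρ = 1110 kg/m³, cost = 2.600 $/kg
  sample Y: σ_y = 277.0 MPa, ρ = 7865 kg/m³, cost = 1.100 $/kg
  sample X: σ_y = 288.0 MPa, ρ = 2840 kg/m³, cost = 2.646 $/kg
  sample L: σ_y = 55.50 MPa, ρ = 2491 kg/m³, cost = 1.720 $/kg
  sample X: M = 38.3 kN·m per $
  sample Y: M = 32.0 kN·m per $
  sample Z: M = 28.7 kN·m per $
  sample J: M = 16.9 kN·m per $
  sample L: M = 13.0 kN·m per $
  sample B: M = 4.22 kN·m per $
Highest index: sample X.

sample X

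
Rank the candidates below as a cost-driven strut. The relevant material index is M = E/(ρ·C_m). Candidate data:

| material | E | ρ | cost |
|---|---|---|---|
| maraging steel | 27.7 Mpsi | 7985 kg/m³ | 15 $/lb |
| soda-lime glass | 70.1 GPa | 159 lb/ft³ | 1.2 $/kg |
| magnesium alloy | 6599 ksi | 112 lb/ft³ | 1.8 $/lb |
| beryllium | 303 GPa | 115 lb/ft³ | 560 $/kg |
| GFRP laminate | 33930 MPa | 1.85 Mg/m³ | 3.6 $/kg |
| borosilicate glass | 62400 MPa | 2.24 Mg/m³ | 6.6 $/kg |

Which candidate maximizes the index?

After converting to SI:
  maraging steel: E = 191.0 GPa, ρ = 7985 kg/m³, cost = 33.07 $/kg
  soda-lime glass: E = 70.10 GPa, ρ = 2547 kg/m³, cost = 1.200 $/kg
  magnesium alloy: E = 45.50 GPa, ρ = 1794 kg/m³, cost = 3.968 $/kg
  beryllium: E = 303.0 GPa, ρ = 1842 kg/m³, cost = 560.0 $/kg
  GFRP laminate: E = 33.93 GPa, ρ = 1850 kg/m³, cost = 3.600 $/kg
  borosilicate glass: E = 62.40 GPa, ρ = 2240 kg/m³, cost = 6.600 $/kg
  soda-lime glass: M = 22.9 MN·m per $
  magnesium alloy: M = 6.39 MN·m per $
  GFRP laminate: M = 5.09 MN·m per $
  borosilicate glass: M = 4.22 MN·m per $
  maraging steel: M = 0.723 MN·m per $
  beryllium: M = 0.294 MN·m per $
The maximum is for soda-lime glass.

soda-lime glass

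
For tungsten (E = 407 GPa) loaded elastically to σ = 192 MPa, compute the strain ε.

ε = σ/E = 192 / 407000 = 4.72×10⁻⁴.

4.72×10⁻⁴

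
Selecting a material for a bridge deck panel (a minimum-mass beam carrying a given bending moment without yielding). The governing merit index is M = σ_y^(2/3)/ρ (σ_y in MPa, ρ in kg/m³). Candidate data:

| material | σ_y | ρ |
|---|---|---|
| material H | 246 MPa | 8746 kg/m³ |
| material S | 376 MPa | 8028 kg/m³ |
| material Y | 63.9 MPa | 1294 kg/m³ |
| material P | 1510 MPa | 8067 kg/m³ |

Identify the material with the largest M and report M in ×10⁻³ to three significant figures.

material P, M = 16.3×10⁻³

Per-candidate index values:
  material P: M = 16.3×10⁻³
  material Y: M = 12.4×10⁻³
  material S: M = 6.49×10⁻³
  material H: M = 4.49×10⁻³
Material P ranks first.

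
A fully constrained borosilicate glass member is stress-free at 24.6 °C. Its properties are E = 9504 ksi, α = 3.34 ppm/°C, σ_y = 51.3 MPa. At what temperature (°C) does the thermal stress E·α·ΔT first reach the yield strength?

E = 9504 ksi = 65.53 GPa.
E·α·ΔT = 51.30 MPa ⇒ ΔT = 51.30 / (65.53×10³ × 3.34×10⁻⁶) = 234.4 K.
T = 24.6 + 234.4 = 259.0 °C.

259 °C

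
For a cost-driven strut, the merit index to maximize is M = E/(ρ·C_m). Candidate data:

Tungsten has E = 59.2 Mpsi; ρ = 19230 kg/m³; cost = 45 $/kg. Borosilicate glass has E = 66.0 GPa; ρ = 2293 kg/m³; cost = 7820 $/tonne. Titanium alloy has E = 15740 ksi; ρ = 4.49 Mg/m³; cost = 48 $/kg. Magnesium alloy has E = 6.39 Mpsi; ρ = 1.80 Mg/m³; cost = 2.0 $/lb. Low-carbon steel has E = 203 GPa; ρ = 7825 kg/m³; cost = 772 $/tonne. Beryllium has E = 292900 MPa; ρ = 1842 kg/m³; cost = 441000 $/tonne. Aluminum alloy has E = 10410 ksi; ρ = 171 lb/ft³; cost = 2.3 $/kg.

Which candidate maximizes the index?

Putting every candidate on a common basis:
  tungsten: E = 408.2 GPa, ρ = 19230 kg/m³, cost = 45.00 $/kg
  borosilicate glass: E = 66.00 GPa, ρ = 2293 kg/m³, cost = 7.820 $/kg
  titanium alloy: E = 108.5 GPa, ρ = 4490 kg/m³, cost = 48.00 $/kg
  magnesium alloy: E = 44.06 GPa, ρ = 1800 kg/m³, cost = 4.409 $/kg
  low-carbon steel: E = 203.0 GPa, ρ = 7825 kg/m³, cost = 0.7720 $/kg
  beryllium: E = 292.9 GPa, ρ = 1842 kg/m³, cost = 441.0 $/kg
  aluminum alloy: E = 71.77 GPa, ρ = 2739 kg/m³, cost = 2.300 $/kg
  low-carbon steel: M = 33.6 MN·m per $
  aluminum alloy: M = 11.4 MN·m per $
  magnesium alloy: M = 5.55 MN·m per $
  borosilicate glass: M = 3.68 MN·m per $
  titanium alloy: M = 0.504 MN·m per $
  tungsten: M = 0.472 MN·m per $
  beryllium: M = 0.361 MN·m per $
Low-carbon steel ranks first.

low-carbon steel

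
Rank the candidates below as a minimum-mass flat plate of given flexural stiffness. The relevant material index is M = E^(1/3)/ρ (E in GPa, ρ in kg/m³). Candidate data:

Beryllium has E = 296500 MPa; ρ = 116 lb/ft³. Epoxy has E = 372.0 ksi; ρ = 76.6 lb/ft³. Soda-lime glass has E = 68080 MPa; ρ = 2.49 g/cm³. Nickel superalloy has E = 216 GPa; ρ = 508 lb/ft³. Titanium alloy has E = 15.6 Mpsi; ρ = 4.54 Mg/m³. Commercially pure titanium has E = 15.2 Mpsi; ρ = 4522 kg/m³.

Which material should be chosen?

beryllium

Convert each candidate to consistent units, then evaluate M:
  beryllium: E = 296.5 GPa, ρ = 1858 kg/m³
  epoxy: E = 2.565 GPa, ρ = 1227 kg/m³
  soda-lime glass: E = 68.08 GPa, ρ = 2490 kg/m³
  nickel superalloy: E = 216.0 GPa, ρ = 8137 kg/m³
  titanium alloy: E = 107.6 GPa, ρ = 4540 kg/m³
  commercially pure titanium: E = 104.8 GPa, ρ = 4522 kg/m³
  beryllium: M = 3.59×10⁻³
  soda-lime glass: M = 1.64×10⁻³
  epoxy: M = 1.12×10⁻³
  titanium alloy: M = 1.05×10⁻³
  commercially pure titanium: M = 1.04×10⁻³
  nickel superalloy: M = 0.737×10⁻³
Beryllium ranks first.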